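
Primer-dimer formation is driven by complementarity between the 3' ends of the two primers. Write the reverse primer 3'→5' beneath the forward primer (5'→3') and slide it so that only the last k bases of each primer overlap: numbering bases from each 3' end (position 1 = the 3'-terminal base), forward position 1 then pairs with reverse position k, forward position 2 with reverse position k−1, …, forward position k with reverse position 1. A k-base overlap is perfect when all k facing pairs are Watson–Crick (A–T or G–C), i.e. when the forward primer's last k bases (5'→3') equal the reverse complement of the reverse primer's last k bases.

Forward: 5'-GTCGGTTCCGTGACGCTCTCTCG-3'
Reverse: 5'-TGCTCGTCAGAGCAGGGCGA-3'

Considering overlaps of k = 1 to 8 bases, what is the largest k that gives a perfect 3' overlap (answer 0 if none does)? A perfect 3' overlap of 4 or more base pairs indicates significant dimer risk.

Longest perfect overlap: 3 complementary base pairs; below the dimer-risk threshold (threshold 4).

Last 8 bases (5'→3') — forward …CTCTCTCG, reverse …CAGGGCGA.
Reverse complement of the reverse primer's last 8 bases: TCGCCCTG; its first k bases are the reverse complement of the reverse primer's last k bases, so a perfect k-base overlap needs the forward primer's last k bases to equal them.
Comparing (forward last k vs required): k=1: G vs T ✗; k=2: CG vs TC ✗; k=3: TCG vs TCG ✓; k=4: CTCG vs TCGC ✗; k=5: TCTCG vs TCGCC ✗; k=6: CTCTCG vs TCGCCC ✗; k=7: TCTCTCG vs TCGCCCT ✗; k=8: CTCTCTCG vs TCGCCCTG ✗.
Only k = 3 is perfect, so the longest perfect 3' overlap is 3.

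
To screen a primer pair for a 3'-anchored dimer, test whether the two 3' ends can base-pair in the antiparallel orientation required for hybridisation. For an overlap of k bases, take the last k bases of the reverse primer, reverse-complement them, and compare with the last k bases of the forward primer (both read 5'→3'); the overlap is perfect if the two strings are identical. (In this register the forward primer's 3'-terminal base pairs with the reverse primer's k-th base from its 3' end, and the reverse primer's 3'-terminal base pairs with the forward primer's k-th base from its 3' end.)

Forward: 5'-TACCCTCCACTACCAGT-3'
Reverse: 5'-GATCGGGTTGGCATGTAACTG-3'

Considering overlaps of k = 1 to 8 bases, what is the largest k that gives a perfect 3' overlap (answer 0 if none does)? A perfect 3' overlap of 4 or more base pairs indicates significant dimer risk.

Longest perfect overlap: 4 complementary base pairs; significant dimer risk (threshold 4).

Last 8 bases (5'→3') — forward …CTACCAGT, reverse …TGTAACTG.
Reverse complement of the reverse primer's last 8 bases: CAGTTACA; its first k bases are the reverse complement of the reverse primer's last k bases, so a perfect k-base overlap needs the forward primer's last k bases to equal them.
Comparing (forward last k vs required): k=1: T vs C ✗; k=2: GT vs CA ✗; k=3: AGT vs CAG ✗; k=4: CAGT vs CAGT ✓; k=5: CCAGT vs CAGTT ✗; k=6: ACCAGT vs CAGTTA ✗; k=7: TACCAGT vs CAGTTAC ✗; k=8: CTACCAGT vs CAGTTACA ✗.
Only k = 4 is perfect, so the longest perfect 3' overlap is 4.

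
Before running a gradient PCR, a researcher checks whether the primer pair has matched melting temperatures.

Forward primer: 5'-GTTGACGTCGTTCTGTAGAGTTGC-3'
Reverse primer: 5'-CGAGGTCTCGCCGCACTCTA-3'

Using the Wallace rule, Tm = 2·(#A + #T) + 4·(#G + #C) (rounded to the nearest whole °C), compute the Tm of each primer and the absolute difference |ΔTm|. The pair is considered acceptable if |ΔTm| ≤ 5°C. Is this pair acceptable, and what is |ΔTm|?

|ΔTm| = 6°C; the pair is not acceptable.

Forward: A=3 T=9 G=8 C=4 → Tm = 2·12 + 4·12 = 72°C.
Reverse: A=3 T=4 G=5 C=8 → Tm = 2·7 + 4·13 = 66°C.
|ΔTm| = |72 − 66| = 6°C, > 5°C.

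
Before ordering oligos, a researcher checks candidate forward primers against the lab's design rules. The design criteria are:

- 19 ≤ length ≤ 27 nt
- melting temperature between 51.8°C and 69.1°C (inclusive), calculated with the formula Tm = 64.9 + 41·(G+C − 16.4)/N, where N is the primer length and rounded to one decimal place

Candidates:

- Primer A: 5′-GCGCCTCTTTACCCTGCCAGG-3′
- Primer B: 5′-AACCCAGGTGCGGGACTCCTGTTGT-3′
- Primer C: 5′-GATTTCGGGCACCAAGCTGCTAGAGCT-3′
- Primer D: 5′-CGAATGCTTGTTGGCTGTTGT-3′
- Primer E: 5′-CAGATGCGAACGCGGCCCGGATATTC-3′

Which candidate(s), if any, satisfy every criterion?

Primer A (21 nt, A=2 T=5 G=5 C=9): length 21 ✓; Tm = 64.9 + 41·(14 − 16.4)/21 = 60.2°C ✓ — passes.
Primer B (25 nt, A=4 T=6 G=8 C=7): length 25 ✓; Tm = 64.9 + 41·(15 − 16.4)/25 = 62.6°C ✓ — passes.
Primer C (27 nt, A=6 T=6 G=8 C=7): length 27 ✓; Tm = 64.9 + 41·(15 − 16.4)/27 = 62.8°C ✓ — passes.
Primer D (21 nt, A=2 T=9 G=7 C=3): length 21 ✓; Tm = 64.9 + 41·(10 − 16.4)/21 = 52.4°C ✓ — passes.
Primer E (26 nt, A=6 T=4 G=8 C=8): length 26 ✓; Tm = 64.9 + 41·(16 − 16.4)/26 = 64.3°C ✓ — passes.

Primer A, Primer B, Primer C, Primer D and Primer E.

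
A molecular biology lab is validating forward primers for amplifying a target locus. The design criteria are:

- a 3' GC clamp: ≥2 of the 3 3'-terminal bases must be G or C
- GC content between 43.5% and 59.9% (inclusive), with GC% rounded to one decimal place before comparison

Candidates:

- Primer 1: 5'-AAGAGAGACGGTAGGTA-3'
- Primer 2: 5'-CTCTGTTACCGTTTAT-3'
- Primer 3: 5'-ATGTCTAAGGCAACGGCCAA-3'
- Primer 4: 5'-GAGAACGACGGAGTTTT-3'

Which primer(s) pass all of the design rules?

Primer 1 (17 nt, A=7 T=2 G=7 C=1): 3' end GTA has 1 G/C, need ≥2 ✗; GC 8/17 = 47.1% ✓ — fails.
Primer 2 (16 nt, A=2 T=8 G=2 C=4): 3' end TAT has 0 G/C, need ≥2 ✗; GC 6/16 = 37.5%, outside 43.5–59.9% ✗ — fails.
Primer 3 (20 nt, A=7 T=3 G=5 C=5): 3' end CAA has 1 G/C, need ≥2 ✗; GC 10/20 = 50.0% ✓ — fails.
Primer 4 (17 nt, A=5 T=4 G=6 C=2): 3' end TTT has 0 G/C, need ≥2 ✗; GC 8/17 = 47.1% ✓ — fails.

None of the candidates satisfy all criteria.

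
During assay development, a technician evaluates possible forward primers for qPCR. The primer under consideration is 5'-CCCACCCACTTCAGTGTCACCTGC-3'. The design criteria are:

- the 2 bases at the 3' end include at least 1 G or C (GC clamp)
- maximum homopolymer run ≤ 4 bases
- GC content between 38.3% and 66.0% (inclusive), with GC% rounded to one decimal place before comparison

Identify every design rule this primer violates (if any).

Base counts: A=4, T=5, G=3, C=12 (length 24).
GC clamp: 3' end GC has 2 G/C ✓
homopolymer run: longest run = 3 ✓
GC content: GC 15/24 = 62.5% ✓

Meets all criteria.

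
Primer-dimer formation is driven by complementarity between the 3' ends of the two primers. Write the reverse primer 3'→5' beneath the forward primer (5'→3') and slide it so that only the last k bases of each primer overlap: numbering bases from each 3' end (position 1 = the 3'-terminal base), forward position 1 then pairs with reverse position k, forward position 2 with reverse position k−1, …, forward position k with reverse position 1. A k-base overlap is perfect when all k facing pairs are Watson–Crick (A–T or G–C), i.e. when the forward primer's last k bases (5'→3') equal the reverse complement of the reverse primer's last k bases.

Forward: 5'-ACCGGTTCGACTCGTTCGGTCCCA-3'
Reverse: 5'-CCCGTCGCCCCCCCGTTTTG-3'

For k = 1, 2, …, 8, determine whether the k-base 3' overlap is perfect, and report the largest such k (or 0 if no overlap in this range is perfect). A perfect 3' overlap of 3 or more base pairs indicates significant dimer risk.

Last 8 bases (5'→3') — forward …CGGTCCCA, reverse …CCGTTTTG.
Reverse complement of the reverse primer's last 8 bases: CAAAACGG; its first k bases are the reverse complement of the reverse primer's last k bases, so a perfect k-base overlap needs the forward primer's last k bases to equal them.
Comparing (forward last k vs required): k=1: A vs C ✗; k=2: CA vs CA ✓; k=3: CCA vs CAA ✗; k=4: CCCA vs CAAA ✗; k=5: TCCCA vs CAAAA ✗; k=6: GTCCCA vs CAAAAC ✗; k=7: GGTCCCA vs CAAAACG ✗; k=8: CGGTCCCA vs CAAAACGG ✗.
Only k = 2 is perfect, so the longest perfect 3' overlap is 2.

Longest perfect overlap: 2 complementary base pairs; below the dimer-risk threshold (threshold 3).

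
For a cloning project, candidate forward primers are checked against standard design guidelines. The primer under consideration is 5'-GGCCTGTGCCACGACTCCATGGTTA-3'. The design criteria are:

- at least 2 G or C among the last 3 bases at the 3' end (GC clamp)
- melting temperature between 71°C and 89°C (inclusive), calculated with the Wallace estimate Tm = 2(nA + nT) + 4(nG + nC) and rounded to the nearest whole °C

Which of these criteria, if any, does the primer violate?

Base counts: A=4, T=6, G=7, C=8 (length 25).
GC clamp: 3' end TTA has 0 G/C, need ≥2 ✗
Tm: Tm = 2·10 + 4·15 = 80°C ✓

Fails: GC clamp.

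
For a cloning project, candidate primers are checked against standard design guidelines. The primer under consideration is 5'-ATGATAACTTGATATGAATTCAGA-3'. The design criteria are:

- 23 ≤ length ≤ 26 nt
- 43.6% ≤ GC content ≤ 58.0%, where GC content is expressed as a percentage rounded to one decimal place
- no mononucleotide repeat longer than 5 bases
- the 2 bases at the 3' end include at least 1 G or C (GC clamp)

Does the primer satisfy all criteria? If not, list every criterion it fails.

Fails: GC content.

Base counts: A=10, T=8, G=4, C=2 (length 24).
length: length 24 ✓
GC content: GC 6/24 = 25.0%, outside 43.6–58.0% ✗
homopolymer run: longest run = 2 ✓
GC clamp: 3' end GA has 1 G/C ✓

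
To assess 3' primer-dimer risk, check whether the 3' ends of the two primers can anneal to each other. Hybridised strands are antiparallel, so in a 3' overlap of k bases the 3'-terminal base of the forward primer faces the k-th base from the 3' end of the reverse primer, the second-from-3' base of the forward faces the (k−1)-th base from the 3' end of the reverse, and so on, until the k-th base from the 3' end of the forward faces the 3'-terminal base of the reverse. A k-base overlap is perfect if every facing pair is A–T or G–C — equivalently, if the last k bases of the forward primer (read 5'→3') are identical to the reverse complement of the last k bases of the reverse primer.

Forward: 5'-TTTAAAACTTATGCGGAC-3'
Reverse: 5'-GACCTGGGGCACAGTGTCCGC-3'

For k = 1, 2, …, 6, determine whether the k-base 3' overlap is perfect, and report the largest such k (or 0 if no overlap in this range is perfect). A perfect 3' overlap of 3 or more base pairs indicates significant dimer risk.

Longest perfect overlap: 6 complementary base pairs; significant dimer risk (threshold 3).

Last 6 bases (5'→3') — forward …GCGGAC, reverse …GTCCGC.
Reverse complement of the reverse primer's last 6 bases: GCGGAC; its first k bases are the reverse complement of the reverse primer's last k bases, so a perfect k-base overlap needs the forward primer's last k bases to equal them.
Comparing (forward last k vs required): k=1: C vs G ✗; k=2: AC vs GC ✗; k=3: GAC vs GCG ✗; k=4: GGAC vs GCGG ✗; k=5: CGGAC vs GCGGA ✗; k=6: GCGGAC vs GCGGAC ✓.
Only k = 6 is perfect, so the longest perfect 3' overlap is 6.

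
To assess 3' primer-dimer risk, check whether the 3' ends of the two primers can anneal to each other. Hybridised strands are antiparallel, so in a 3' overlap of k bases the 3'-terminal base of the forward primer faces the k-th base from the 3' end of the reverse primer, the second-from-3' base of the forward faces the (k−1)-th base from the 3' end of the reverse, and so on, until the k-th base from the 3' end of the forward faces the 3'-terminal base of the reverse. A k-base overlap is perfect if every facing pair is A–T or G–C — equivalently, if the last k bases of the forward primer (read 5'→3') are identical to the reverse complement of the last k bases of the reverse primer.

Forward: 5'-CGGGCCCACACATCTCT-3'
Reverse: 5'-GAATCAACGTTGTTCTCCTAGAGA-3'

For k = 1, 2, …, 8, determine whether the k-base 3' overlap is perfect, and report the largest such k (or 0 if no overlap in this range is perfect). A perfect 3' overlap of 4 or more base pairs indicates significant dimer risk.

Last 8 bases (5'→3') — forward …ACATCTCT, reverse …CCTAGAGA.
Reverse complement of the reverse primer's last 8 bases: TCTCTAGG; its first k bases are the reverse complement of the reverse primer's last k bases, so a perfect k-base overlap needs the forward primer's last k bases to equal them.
Comparing (forward last k vs required): k=1: T vs T ✓; k=2: CT vs TC ✗; k=3: TCT vs TCT ✓; k=4: CTCT vs TCTC ✗; k=5: TCTCT vs TCTCT ✓; k=6: ATCTCT vs TCTCTA ✗; k=7: CATCTCT vs TCTCTAG ✗; k=8: ACATCTCT vs TCTCTAGG ✗.
Perfect overlaps at k = 1, 3, 5; the largest is 5.

Longest perfect overlap: 5 complementary base pairs; significant dimer risk (threshold 4).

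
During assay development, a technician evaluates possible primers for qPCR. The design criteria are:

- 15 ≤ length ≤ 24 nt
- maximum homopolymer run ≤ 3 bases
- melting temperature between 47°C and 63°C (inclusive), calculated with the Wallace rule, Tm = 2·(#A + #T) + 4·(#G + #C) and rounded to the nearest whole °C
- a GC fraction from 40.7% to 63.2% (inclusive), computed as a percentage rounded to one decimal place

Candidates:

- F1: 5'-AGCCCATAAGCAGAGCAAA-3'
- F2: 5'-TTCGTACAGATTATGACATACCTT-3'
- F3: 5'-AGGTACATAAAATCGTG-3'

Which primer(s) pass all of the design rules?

F1 (19 nt, A=9 T=1 G=4 C=5): length 19 ✓; longest run = 3 ✓; Tm = 2·10 + 4·9 = 56°C ✓; GC 9/19 = 47.4% ✓ — passes.
F2 (24 nt, A=7 T=9 G=3 C=5): length 24 ✓; longest run = 2 ✓; Tm = 2·16 + 4·8 = 64°C, outside 47–63°C ✗; GC 8/24 = 33.3%, outside 40.7–63.2% ✗ — fails.
F3 (17 nt, A=7 T=4 G=4 C=2): length 17 ✓; longest run = 4, exceeds 3 ✗; Tm = 2·11 + 4·6 = 46°C, outside 47–63°C ✗; GC 6/17 = 35.3%, outside 40.7–63.2% ✗ — fails.

F1 only.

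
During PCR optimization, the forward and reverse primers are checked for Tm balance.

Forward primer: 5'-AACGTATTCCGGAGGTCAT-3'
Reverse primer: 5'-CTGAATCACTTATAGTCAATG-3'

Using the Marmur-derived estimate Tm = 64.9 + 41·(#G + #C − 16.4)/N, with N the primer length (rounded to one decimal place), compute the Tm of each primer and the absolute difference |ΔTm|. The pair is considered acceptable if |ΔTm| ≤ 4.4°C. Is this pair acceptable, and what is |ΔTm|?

Forward: G+C = 9, N = 19 → Tm = 64.9 + 41·(9 − 16.4)/19 = 48.9°C.
Reverse: G+C = 7, N = 21 → Tm = 64.9 + 41·(7 − 16.4)/21 = 46.5°C.
|ΔTm| = |48.9 − 46.5| = 2.4°C, ≤ 4.4°C.

|ΔTm| = 2.4°C; the pair is acceptable.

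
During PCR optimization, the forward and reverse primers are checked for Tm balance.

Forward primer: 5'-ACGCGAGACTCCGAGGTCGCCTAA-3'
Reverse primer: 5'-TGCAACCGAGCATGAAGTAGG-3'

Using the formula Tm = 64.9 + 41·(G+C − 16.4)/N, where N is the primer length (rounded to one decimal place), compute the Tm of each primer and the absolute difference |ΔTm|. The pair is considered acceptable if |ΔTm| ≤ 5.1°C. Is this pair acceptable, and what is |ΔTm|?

Forward: G+C = 15, N = 24 → Tm = 64.9 + 41·(15 − 16.4)/24 = 62.5°C.
Reverse: G+C = 11, N = 21 → Tm = 64.9 + 41·(11 − 16.4)/21 = 54.4°C.
|ΔTm| = |62.5 − 54.4| = 8.1°C, > 5.1°C.

|ΔTm| = 8.1°C; the pair is not acceptable.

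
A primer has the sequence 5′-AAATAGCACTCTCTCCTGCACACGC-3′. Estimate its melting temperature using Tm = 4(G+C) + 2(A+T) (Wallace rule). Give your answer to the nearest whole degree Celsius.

Base counts: A=7, T=5, G=3, C=10 (length 25).
Tm = 2·(7+5) + 4·(3+10) = 2·12 + 4·13 = 24 + 52 = 76°C.

76°C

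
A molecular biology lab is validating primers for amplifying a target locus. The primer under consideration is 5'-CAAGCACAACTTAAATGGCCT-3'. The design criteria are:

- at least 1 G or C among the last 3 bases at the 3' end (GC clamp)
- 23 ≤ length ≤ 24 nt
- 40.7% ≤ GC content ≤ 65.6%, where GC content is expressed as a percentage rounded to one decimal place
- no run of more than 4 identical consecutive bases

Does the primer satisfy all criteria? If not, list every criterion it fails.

Fails: length.

Base counts: A=8, T=4, G=3, C=6 (length 21).
GC clamp: 3' end CCT has 2 G/C ✓
length: length 21, outside 23–24 ✗
GC content: GC 9/21 = 42.9% ✓
homopolymer run: longest run = 3 ✓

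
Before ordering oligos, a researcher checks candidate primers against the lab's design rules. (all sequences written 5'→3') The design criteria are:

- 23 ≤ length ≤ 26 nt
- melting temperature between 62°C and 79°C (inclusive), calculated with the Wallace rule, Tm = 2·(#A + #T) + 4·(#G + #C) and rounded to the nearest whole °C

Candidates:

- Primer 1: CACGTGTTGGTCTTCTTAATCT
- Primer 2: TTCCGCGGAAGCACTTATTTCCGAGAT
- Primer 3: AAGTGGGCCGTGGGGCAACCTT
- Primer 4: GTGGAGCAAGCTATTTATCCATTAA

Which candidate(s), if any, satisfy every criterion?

Primer 1 (22 nt, A=3 T=10 G=4 C=5): length 22, outside 23–26 ✗; Tm = 2·13 + 4·9 = 62°C ✓ — fails.
Primer 2 (27 nt, A=6 T=8 G=6 C=7): length 27, outside 23–26 ✗; Tm = 2·14 + 4·13 = 80°C, outside 62–79°C ✗ — fails.
Primer 3 (22 nt, A=4 T=4 G=9 C=5): length 22, outside 23–26 ✗; Tm = 2·8 + 4·14 = 72°C ✓ — fails.
Primer 4 (25 nt, A=8 T=8 G=5 C=4): length 25 ✓; Tm = 2·16 + 4·9 = 68°C ✓ — passes.

Primer 4 only.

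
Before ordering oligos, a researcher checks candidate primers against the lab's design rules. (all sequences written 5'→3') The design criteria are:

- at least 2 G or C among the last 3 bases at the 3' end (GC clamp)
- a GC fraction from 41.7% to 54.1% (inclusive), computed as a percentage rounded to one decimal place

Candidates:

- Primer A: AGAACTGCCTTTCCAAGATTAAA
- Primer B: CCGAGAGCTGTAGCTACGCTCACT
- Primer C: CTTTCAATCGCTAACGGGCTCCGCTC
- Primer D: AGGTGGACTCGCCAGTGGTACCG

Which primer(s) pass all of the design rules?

Primer A (23 nt, A=9 T=6 G=3 C=5): 3' end AAA has 0 G/C, need ≥2 ✗; GC 8/23 = 34.8%, outside 41.7–54.1% ✗ — fails.
Primer B (24 nt, A=5 T=5 G=6 C=8): 3' end ACT has 1 G/C, need ≥2 ✗; GC 14/24 = 58.3%, outside 41.7–54.1% ✗ — fails.
Primer C (26 nt, A=4 T=7 G=5 C=10): 3' end CTC has 2 G/C ✓; GC 15/26 = 57.7%, outside 41.7–54.1% ✗ — fails.
Primer D (23 nt, A=4 T=4 G=9 C=6): 3' end CCG has 3 G/C ✓; GC 15/23 = 65.2%, outside 41.7–54.1% ✗ — fails.

None of the candidates satisfy all criteria.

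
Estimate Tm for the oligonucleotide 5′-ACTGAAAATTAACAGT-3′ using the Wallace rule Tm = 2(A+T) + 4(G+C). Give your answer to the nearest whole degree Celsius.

Base counts: A=8, T=4, G=2, C=2 (length 16).
Tm = 2·(8+4) + 4·(2+2) = 2·12 + 4·4 = 24 + 16 = 40°C.

40°C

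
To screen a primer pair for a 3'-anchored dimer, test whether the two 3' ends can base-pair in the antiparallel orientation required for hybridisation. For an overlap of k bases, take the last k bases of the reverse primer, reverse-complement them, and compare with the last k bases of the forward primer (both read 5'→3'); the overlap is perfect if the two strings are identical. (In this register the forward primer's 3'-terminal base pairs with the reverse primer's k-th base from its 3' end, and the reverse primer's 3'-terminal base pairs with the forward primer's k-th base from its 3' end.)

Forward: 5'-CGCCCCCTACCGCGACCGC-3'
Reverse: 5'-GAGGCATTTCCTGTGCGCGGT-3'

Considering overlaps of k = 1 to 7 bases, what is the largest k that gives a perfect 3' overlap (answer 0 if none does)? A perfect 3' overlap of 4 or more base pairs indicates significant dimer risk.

Last 7 bases (5'→3') — forward …CGACCGC, reverse …GCGCGGT.
Reverse complement of the reverse primer's last 7 bases: ACCGCGC; its first k bases are the reverse complement of the reverse primer's last k bases, so a perfect k-base overlap needs the forward primer's last k bases to equal them.
Comparing (forward last k vs required): k=1: C vs A ✗; k=2: GC vs AC ✗; k=3: CGC vs ACC ✗; k=4: CCGC vs ACCG ✗; k=5: ACCGC vs ACCGC ✓; k=6: GACCGC vs ACCGCG ✗; k=7: CGACCGC vs ACCGCGC ✗.
Only k = 5 is perfect, so the longest perfect 3' overlap is 5.

Longest perfect overlap: 5 complementary base pairs; significant dimer risk (threshold 4).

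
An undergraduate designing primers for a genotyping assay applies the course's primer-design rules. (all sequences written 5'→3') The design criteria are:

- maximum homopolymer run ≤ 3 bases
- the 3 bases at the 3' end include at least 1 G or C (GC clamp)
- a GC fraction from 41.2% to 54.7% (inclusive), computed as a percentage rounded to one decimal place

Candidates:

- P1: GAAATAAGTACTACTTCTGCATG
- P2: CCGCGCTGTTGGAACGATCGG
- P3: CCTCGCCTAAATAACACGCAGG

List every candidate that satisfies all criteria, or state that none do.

P3 only.

P1 (23 nt, A=8 T=7 G=4 C=4): longest run = 3 ✓; 3' end ATG has 1 G/C ✓; GC 8/23 = 34.8%, outside 41.2–54.7% ✗ — fails.
P2 (21 nt, A=3 T=4 G=8 C=6): longest run = 2 ✓; 3' end CGG has 3 G/C ✓; GC 14/21 = 66.7%, outside 41.2–54.7% ✗ — fails.
P3 (22 nt, A=7 T=3 G=4 C=8): longest run = 3 ✓; 3' end AGG has 2 G/C ✓; GC 12/22 = 54.5% ✓ — passes.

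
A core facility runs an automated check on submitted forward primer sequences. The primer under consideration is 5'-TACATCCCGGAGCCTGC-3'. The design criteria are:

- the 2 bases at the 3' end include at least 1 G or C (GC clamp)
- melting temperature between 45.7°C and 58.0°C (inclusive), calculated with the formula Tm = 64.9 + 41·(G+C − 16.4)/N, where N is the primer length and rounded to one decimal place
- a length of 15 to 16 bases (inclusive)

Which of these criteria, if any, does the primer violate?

Base counts: A=3, T=3, G=4, C=7 (length 17).
GC clamp: 3' end GC has 2 G/C ✓
Tm: Tm = 64.9 + 41·(11 − 16.4)/17 = 51.9°C ✓
length: length 17, outside 15–16 ✗

Fails: length.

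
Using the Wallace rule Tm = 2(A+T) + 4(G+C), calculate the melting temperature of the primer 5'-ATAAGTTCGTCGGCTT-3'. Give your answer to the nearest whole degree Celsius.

46°C

Base counts: A=3, T=6, G=4, C=3 (length 16).
Tm = 2·(3+6) + 4·(4+3) = 2·9 + 4·7 = 18 + 28 = 46°C.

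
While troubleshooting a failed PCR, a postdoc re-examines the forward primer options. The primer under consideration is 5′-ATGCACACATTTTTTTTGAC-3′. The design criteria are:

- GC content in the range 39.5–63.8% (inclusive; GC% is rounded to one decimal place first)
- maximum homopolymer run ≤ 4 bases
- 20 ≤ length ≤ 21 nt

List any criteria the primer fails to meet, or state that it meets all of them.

Base counts: A=5, T=9, G=2, C=4 (length 20).
GC content: GC 6/20 = 30.0%, outside 39.5–63.8% ✗
homopolymer run: longest run = 8, exceeds 4 ✗
length: length 20 ✓

Fails: GC content, homopolymer run.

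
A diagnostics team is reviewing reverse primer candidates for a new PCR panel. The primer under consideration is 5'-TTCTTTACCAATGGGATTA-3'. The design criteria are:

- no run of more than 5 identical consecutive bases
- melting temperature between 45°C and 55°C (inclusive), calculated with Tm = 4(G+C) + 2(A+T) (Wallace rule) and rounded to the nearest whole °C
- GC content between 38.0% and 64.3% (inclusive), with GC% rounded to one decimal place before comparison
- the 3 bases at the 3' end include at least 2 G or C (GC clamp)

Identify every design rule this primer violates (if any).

Base counts: A=5, T=8, G=3, C=3 (length 19).
homopolymer run: longest run = 3 ✓
Tm: Tm = 2·13 + 4·6 = 50°C ✓
GC content: GC 6/19 = 31.6%, outside 38.0–64.3% ✗
GC clamp: 3' end TTA has 0 G/C, need ≥2 ✗

Fails: GC content, GC clamp.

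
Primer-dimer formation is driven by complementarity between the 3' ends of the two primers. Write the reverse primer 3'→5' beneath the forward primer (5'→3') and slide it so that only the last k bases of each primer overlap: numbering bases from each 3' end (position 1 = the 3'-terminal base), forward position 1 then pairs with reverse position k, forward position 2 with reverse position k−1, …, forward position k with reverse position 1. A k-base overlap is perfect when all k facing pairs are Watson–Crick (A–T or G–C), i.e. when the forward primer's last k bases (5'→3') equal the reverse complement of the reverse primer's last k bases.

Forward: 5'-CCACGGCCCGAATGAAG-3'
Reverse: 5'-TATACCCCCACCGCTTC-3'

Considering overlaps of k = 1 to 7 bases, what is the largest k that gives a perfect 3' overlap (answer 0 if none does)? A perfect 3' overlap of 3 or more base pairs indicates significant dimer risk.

Longest perfect overlap: 4 complementary base pairs; significant dimer risk (threshold 3).

Last 7 bases (5'→3') — forward …AATGAAG, reverse …CCGCTTC.
Reverse complement of the reverse primer's last 7 bases: GAAGCGG; its first k bases are the reverse complement of the reverse primer's last k bases, so a perfect k-base overlap needs the forward primer's last k bases to equal them.
Comparing (forward last k vs required): k=1: G vs G ✓; k=2: AG vs GA ✗; k=3: AAG vs GAA ✗; k=4: GAAG vs GAAG ✓; k=5: TGAAG vs GAAGC ✗; k=6: ATGAAG vs GAAGCG ✗; k=7: AATGAAG vs GAAGCGG ✗.
Perfect overlaps at k = 1, 4; the largest is 4.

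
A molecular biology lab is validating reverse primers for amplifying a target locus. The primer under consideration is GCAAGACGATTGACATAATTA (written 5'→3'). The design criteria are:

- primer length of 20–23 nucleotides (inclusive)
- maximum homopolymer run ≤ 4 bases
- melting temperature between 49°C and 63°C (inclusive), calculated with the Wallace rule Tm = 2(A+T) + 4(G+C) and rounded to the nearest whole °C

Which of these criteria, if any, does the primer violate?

Meets all criteria.

Base counts: A=9, T=5, G=4, C=3 (length 21).
length: length 21 ✓
homopolymer run: longest run = 2 ✓
Tm: Tm = 2·14 + 4·7 = 56°C ✓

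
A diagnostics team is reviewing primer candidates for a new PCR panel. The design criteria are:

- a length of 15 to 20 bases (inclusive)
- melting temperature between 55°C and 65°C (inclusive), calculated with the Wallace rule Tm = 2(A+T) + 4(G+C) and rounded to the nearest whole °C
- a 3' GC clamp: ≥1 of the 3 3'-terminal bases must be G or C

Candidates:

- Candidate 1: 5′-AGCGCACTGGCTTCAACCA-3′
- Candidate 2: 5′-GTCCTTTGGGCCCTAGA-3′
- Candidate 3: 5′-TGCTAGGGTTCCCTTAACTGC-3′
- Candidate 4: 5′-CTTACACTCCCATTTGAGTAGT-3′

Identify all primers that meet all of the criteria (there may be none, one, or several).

Candidate 1 (19 nt, A=5 T=3 G=4 C=7): length 19 ✓; Tm = 2·8 + 4·11 = 60°C ✓; 3' end CCA has 2 G/C ✓ — passes.
Candidate 2 (17 nt, A=2 T=5 G=5 C=5): length 17 ✓; Tm = 2·7 + 4·10 = 54°C, outside 55–65°C ✗; 3' end AGA has 1 G/C ✓ — fails.
Candidate 3 (21 nt, A=3 T=7 G=5 C=6): length 21, outside 15–20 ✗; Tm = 2·10 + 4·11 = 64°C ✓; 3' end TGC has 2 G/C ✓ — fails.
Candidate 4 (22 nt, A=5 T=8 G=3 C=6): length 22, outside 15–20 ✗; Tm = 2·13 + 4·9 = 62°C ✓; 3' end AGT has 1 G/C ✓ — fails.

Candidate 1 only.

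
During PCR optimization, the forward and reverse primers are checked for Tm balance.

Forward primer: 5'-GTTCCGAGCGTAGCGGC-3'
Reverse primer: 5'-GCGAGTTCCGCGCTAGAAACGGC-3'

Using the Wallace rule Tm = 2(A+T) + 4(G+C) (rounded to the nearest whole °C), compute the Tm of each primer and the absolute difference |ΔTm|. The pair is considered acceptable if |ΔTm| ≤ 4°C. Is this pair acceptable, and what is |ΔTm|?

Forward: A=2 T=3 G=7 C=5 → Tm = 2·5 + 4·12 = 58°C.
Reverse: A=5 T=3 G=8 C=7 → Tm = 2·8 + 4·15 = 76°C.
|ΔTm| = |58 − 76| = 18°C, > 4°C.

|ΔTm| = 18°C; the pair is not acceptable.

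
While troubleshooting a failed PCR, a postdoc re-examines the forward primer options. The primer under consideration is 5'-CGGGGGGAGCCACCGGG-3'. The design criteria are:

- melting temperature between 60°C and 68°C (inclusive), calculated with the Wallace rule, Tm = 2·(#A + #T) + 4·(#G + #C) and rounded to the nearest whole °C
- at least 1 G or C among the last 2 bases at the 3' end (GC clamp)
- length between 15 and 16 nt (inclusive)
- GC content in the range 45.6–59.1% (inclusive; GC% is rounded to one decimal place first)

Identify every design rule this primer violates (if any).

Base counts: A=2, T=0, G=10, C=5 (length 17).
Tm: Tm = 2·2 + 4·15 = 64°C ✓
GC clamp: 3' end GG has 2 G/C ✓
length: length 17, outside 15–16 ✗
GC content: GC 15/17 = 88.2%, outside 45.6–59.1% ✗

Fails: length, GC content.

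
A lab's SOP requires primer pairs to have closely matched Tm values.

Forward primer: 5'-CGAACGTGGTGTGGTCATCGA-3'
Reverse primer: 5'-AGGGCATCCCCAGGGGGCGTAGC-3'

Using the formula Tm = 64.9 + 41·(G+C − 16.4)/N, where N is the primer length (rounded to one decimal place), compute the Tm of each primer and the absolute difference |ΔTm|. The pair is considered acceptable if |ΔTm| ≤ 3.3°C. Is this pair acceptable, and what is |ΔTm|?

Forward: G+C = 12, N = 21 → Tm = 64.9 + 41·(12 − 16.4)/21 = 56.3°C.
Reverse: G+C = 17, N = 23 → Tm = 64.9 + 41·(17 − 16.4)/23 = 66.0°C.
|ΔTm| = |56.3 − 66.0| = 9.7°C, > 3.3°C.

|ΔTm| = 9.7°C; the pair is not acceptable.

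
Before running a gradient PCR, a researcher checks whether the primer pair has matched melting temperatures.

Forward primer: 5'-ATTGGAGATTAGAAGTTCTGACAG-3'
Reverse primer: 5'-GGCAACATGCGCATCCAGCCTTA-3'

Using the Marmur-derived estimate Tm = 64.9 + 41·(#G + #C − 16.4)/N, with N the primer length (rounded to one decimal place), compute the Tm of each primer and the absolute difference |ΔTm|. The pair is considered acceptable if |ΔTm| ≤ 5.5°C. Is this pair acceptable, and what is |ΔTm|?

|ΔTm| = 6.5°C; the pair is not acceptable.

Forward: G+C = 9, N = 24 → Tm = 64.9 + 41·(9 − 16.4)/24 = 52.3°C.
Reverse: G+C = 13, N = 23 → Tm = 64.9 + 41·(13 − 16.4)/23 = 58.8°C.
|ΔTm| = |52.3 − 58.8| = 6.5°C, > 5.5°C.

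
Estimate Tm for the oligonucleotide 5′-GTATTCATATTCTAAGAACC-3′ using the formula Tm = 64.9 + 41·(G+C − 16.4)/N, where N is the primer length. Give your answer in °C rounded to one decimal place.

Base counts: A=7, T=7, G=2, C=4; G+C = 6, N = 20.
Tm = 64.9 + 41·(6 − 16.4)/20 = 64.9 + -426.40/20 = 43.6°C.

43.6°C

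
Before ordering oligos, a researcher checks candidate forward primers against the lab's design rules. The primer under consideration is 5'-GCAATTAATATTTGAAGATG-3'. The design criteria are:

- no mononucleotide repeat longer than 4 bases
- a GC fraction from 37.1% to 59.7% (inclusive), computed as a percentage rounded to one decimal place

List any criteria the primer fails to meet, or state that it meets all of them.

Base counts: A=8, T=7, G=4, C=1 (length 20).
homopolymer run: longest run = 3 ✓
GC content: GC 5/20 = 25.0%, outside 37.1–59.7% ✗

Fails: GC content.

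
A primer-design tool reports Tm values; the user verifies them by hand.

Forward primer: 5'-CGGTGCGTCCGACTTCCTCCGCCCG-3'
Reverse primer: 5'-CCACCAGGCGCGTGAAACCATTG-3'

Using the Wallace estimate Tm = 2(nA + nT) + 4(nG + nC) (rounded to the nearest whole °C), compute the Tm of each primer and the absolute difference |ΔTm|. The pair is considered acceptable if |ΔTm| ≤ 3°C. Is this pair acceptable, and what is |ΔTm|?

|ΔTm| = 14°C; the pair is not acceptable.

Forward: A=1 T=5 G=7 C=12 → Tm = 2·6 + 4·19 = 88°C.
Reverse: A=6 T=3 G=6 C=8 → Tm = 2·9 + 4·14 = 74°C.
|ΔTm| = |88 − 74| = 14°C, > 3°C.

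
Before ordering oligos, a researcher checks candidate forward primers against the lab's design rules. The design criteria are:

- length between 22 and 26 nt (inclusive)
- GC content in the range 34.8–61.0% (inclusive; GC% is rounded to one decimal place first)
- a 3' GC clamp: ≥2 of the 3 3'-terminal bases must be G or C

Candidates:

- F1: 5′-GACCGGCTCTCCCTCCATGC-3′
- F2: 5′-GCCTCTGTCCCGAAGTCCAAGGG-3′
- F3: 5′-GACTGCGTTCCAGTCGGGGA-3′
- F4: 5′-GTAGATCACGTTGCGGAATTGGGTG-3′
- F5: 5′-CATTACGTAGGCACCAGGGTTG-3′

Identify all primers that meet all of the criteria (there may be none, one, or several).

F4 only.

F1 (20 nt, A=2 T=4 G=4 C=10): length 20, outside 22–26 ✗; GC 14/20 = 70.0%, outside 34.8–61.0% ✗; 3' end TGC has 2 G/C ✓ — fails.
F2 (23 nt, A=4 T=4 G=7 C=8): length 23 ✓; GC 15/23 = 65.2%, outside 34.8–61.0% ✗; 3' end GGG has 3 G/C ✓ — fails.
F3 (20 nt, A=3 T=4 G=8 C=5): length 20, outside 22–26 ✗; GC 13/20 = 65.0%, outside 34.8–61.0% ✗; 3' end GGA has 2 G/C ✓ — fails.
F4 (25 nt, A=5 T=7 G=10 C=3): length 25 ✓; GC 13/25 = 52.0% ✓; 3' end GTG has 2 G/C ✓ — passes.
F5 (22 nt, A=5 T=5 G=7 C=5): length 22 ✓; GC 12/22 = 54.5% ✓; 3' end TTG has 1 G/C, need ≥2 ✗ — fails.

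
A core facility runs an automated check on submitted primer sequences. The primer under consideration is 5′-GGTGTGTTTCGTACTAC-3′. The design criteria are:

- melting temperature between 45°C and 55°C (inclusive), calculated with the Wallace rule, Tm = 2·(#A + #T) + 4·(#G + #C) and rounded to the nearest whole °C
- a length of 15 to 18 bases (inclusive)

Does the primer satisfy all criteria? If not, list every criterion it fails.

Base counts: A=2, T=7, G=5, C=3 (length 17).
Tm: Tm = 2·9 + 4·8 = 50°C ✓
length: length 17 ✓

Meets all criteria.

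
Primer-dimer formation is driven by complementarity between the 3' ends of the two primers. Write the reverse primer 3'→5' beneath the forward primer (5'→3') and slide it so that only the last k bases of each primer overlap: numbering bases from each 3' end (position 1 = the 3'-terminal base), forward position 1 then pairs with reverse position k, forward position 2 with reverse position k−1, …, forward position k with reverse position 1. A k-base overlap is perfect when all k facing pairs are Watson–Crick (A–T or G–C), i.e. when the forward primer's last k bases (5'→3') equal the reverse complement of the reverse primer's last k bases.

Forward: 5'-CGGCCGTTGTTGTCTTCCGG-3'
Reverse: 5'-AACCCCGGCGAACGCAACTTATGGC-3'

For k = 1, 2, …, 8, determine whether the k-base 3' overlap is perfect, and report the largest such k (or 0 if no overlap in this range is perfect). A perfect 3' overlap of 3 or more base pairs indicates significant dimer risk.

Last 8 bases (5'→3') — forward …TCTTCCGG, reverse …CTTATGGC.
Reverse complement of the reverse primer's last 8 bases: GCCATAAG; its first k bases are the reverse complement of the reverse primer's last k bases, so a perfect k-base overlap needs the forward primer's last k bases to equal them.
Comparing (forward last k vs required): k=1: G vs G ✓; k=2: GG vs GC ✗; k=3: CGG vs GCC ✗; k=4: CCGG vs GCCA ✗; k=5: TCCGG vs GCCAT ✗; k=6: TTCCGG vs GCCATA ✗; k=7: CTTCCGG vs GCCATAA ✗; k=8: TCTTCCGG vs GCCATAAG ✗.
Only k = 1 is perfect, so the longest perfect 3' overlap is 1.

Longest perfect overlap: 1 complementary base pair; below the dimer-risk threshold (threshold 3).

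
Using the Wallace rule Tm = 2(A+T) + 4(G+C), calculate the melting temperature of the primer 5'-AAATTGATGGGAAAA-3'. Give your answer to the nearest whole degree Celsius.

38°C

Base counts: A=8, T=3, G=4, C=0 (length 15).
Tm = 2·(8+3) + 4·(4+0) = 2·11 + 4·4 = 22 + 16 = 38°C.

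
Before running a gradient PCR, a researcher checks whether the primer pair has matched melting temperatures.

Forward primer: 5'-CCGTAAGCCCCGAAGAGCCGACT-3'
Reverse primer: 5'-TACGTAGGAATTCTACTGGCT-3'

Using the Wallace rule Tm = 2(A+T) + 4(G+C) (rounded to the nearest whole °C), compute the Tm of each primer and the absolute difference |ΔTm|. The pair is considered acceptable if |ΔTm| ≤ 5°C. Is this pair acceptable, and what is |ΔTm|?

|ΔTm| = 16°C; the pair is not acceptable.

Forward: A=6 T=2 G=6 C=9 → Tm = 2·8 + 4·15 = 76°C.
Reverse: A=5 T=7 G=5 C=4 → Tm = 2·12 + 4·9 = 60°C.
|ΔTm| = |76 − 60| = 16°C, > 5°C.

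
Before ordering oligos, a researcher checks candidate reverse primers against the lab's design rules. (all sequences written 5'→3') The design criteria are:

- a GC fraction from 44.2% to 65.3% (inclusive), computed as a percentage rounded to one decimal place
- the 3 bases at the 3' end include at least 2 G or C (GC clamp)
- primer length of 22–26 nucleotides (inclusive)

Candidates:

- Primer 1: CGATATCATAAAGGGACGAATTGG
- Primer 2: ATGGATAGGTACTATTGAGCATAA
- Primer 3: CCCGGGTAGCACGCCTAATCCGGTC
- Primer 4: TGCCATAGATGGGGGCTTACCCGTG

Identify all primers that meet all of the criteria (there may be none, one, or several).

Primer 4 only.

Primer 1 (24 nt, A=9 T=5 G=7 C=3): GC 10/24 = 41.7%, outside 44.2–65.3% ✗; 3' end TGG has 2 G/C ✓; length 24 ✓ — fails.
Primer 2 (24 nt, A=9 T=7 G=6 C=2): GC 8/24 = 33.3%, outside 44.2–65.3% ✗; 3' end TAA has 0 G/C, need ≥2 ✗; length 24 ✓ — fails.
Primer 3 (25 nt, A=4 T=4 G=7 C=10): GC 17/25 = 68.0%, outside 44.2–65.3% ✗; 3' end GTC has 2 G/C ✓; length 25 ✓ — fails.
Primer 4 (25 nt, A=4 T=6 G=9 C=6): GC 15/25 = 60.0% ✓; 3' end GTG has 2 G/C ✓; length 25 ✓ — passes.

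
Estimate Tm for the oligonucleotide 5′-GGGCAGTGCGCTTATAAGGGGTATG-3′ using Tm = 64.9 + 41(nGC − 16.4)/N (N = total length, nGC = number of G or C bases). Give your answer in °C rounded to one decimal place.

Base counts: A=5, T=6, G=11, C=3; G+C = 14, N = 25.
Tm = 64.9 + 41·(14 − 16.4)/25 = 64.9 + -98.40/25 = 61.0°C.

61.0°C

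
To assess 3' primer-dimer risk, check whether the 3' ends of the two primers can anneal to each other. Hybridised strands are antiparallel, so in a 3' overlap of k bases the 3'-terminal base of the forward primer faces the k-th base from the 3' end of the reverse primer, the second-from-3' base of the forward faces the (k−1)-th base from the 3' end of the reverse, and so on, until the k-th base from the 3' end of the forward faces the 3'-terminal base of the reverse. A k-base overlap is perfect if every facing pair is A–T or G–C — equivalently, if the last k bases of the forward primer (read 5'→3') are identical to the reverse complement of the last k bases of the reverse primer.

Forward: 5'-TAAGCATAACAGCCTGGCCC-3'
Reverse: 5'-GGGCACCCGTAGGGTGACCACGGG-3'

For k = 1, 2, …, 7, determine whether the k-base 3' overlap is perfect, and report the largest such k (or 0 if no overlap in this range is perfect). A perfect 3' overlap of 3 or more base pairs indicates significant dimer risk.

Longest perfect overlap: 3 complementary base pairs; significant dimer risk (threshold 3).

Last 7 bases (5'→3') — forward …CTGGCCC, reverse …CCACGGG.
Reverse complement of the reverse primer's last 7 bases: CCCGTGG; its first k bases are the reverse complement of the reverse primer's last k bases, so a perfect k-base overlap needs the forward primer's last k bases to equal them.
Comparing (forward last k vs required): k=1: C vs C ✓; k=2: CC vs CC ✓; k=3: CCC vs CCC ✓; k=4: GCCC vs CCCG ✗; k=5: GGCCC vs CCCGT ✗; k=6: TGGCCC vs CCCGTG ✗; k=7: CTGGCCC vs CCCGTGG ✗.
Perfect overlaps at k = 1, 2, 3; the largest is 3.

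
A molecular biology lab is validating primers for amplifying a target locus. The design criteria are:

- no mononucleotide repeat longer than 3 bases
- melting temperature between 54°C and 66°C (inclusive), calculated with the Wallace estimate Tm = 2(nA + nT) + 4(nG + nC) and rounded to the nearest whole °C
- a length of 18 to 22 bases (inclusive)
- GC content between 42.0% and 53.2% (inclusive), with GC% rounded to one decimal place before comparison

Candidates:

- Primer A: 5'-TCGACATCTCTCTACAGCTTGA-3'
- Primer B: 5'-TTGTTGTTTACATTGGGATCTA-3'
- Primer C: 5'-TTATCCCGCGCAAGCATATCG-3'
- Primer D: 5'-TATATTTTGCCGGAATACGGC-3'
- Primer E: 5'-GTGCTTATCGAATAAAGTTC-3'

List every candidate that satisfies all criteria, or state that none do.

Primer A (22 nt, A=5 T=7 G=3 C=7): longest run = 2 ✓; Tm = 2·12 + 4·10 = 64°C ✓; length 22 ✓; GC 10/22 = 45.5% ✓ — passes.
Primer B (22 nt, A=4 T=11 G=5 C=2): longest run = 3 ✓; Tm = 2·15 + 4·7 = 58°C ✓; length 22 ✓; GC 7/22 = 31.8%, outside 42.0–53.2% ✗ — fails.
Primer C (21 nt, A=5 T=5 G=4 C=7): longest run = 3 ✓; Tm = 2·10 + 4·11 = 64°C ✓; length 21 ✓; GC 11/21 = 52.4% ✓ — passes.
Primer D (21 nt, A=5 T=7 G=5 C=4): longest run = 4, exceeds 3 ✗; Tm = 2·12 + 4·9 = 60°C ✓; length 21 ✓; GC 9/21 = 42.9% ✓ — fails.
Primer E (20 nt, A=6 T=7 G=4 C=3): longest run = 3 ✓; Tm = 2·13 + 4·7 = 54°C ✓; length 20 ✓; GC 7/20 = 35.0%, outside 42.0–53.2% ✗ — fails.

Primer A and Primer C.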